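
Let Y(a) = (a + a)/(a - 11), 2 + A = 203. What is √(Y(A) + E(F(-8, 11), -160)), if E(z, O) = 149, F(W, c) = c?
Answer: 2*√340955/95 ≈ 12.293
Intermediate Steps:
A = 201 (A = -2 + 203 = 201)
Y(a) = 2*a/(-11 + a) (Y(a) = (2*a)/(-11 + a) = 2*a/(-11 + a))
√(Y(A) + E(F(-8, 11), -160)) = √(2*201/(-11 + 201) + 149) = √(2*201/190 + 149) = √(2*201*(1/190) + 149) = √(201/95 + 149) = √(14356/95) = 2*√340955/95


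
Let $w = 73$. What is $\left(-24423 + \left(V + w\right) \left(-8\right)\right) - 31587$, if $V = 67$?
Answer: $-57130$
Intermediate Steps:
$\left(-24423 + \left(V + w\right) \left(-8\right)\right) - 31587 = \left(-24423 + \left(67 + 73\right) \left(-8\right)\right) - 31587 = \left(-24423 + 140 \left(-8\right)\right) - 31587 = \left(-24423 - 1120\right) - 31587 = -25543 - 31587 = -57130$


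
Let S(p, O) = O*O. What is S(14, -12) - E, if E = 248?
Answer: -104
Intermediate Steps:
S(p, O) = O**2
S(14, -12) - E = (-12)**2 - 1*248 = 144 - 248 = -104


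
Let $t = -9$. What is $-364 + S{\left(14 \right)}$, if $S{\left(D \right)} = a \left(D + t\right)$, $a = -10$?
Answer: $-414$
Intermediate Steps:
$S{\left(D \right)} = 90 - 10 D$ ($S{\left(D \right)} = - 10 \left(D - 9\right) = - 10 \left(-9 + D\right) = 90 - 10 D$)
$-364 + S{\left(14 \right)} = -364 + \left(90 - 140\right) = -364 - 50 = -414$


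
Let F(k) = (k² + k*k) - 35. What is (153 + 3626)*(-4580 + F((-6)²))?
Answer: -7644917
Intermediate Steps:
F(k) = -35 + 2*k² (F(k) = (k² + k²) - 35 = 2*k² - 35 = -35 + 2*k²)
(153 + 3626)*(-4580 + F((-6)²)) = (153 + 3626)*(-4580 + (-35 + 2*((-6)²)²)) = 3779*(-4580 + (-35 + 2*36²)) = 3779*(-4580 + (-35 + 2*1296)) = 3779*(-4580 + (-35 + 2592)) = 3779*(-4580 + 2557) = 3779*(-2023) = -7644917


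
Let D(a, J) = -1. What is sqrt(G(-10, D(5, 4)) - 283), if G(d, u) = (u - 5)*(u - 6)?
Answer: I*sqrt(241) ≈ 15.524*I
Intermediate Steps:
G(d, u) = (-6 + u)*(-5 + u) (G(d, u) = (-5 + u)*(-6 + u) = (-6 + u)*(-5 + u))
sqrt(G(-10, D(5, 4)) - 283) = sqrt((30 + (-1)**2 - 11*(-1)) - 283) = sqrt((30 + 1 + 11) - 283) = sqrt(42 - 283) = sqrt(-241) = I*sqrt(241)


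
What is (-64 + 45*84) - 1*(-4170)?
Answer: 7886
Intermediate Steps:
(-64 + 45*84) - 1*(-4170) = (-64 + 3780) + 4170 = 3716 + 4170 = 7886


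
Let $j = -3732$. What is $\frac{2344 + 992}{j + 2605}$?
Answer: $- \frac{3336}{1127} \approx -2.9601$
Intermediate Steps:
$\frac{2344 + 992}{j + 2605} = \frac{2344 + 992}{-3732 + 2605} = \frac{3336}{-1127} = 3336 \left(- \frac{1}{1127}\right) = - \frac{3336}{1127}$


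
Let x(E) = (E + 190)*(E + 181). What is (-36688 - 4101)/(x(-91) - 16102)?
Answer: 40789/7192 ≈ 5.6714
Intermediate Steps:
x(E) = (181 + E)*(190 + E) (x(E) = (190 + E)*(181 + E) = (181 + E)*(190 + E))
(-36688 - 4101)/(x(-91) - 16102) = (-36688 - 4101)/((34390 + (-91)**2 + 371*(-91)) - 16102) = -40789/((34390 + 8281 - 33761) - 16102) = -40789/(8910 - 16102) = -40789/(-7192) = -40789*(-1/7192) = 40789/7192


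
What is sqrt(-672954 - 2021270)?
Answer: 4*I*sqrt(168389) ≈ 1641.4*I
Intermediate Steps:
sqrt(-672954 - 2021270) = sqrt(-2694224) = 4*I*sqrt(168389)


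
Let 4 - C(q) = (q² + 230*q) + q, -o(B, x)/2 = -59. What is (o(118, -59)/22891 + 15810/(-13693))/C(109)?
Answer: 45036367/1451884016616 ≈ 3.1019e-5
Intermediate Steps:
o(B, x) = 118 (o(B, x) = -2*(-59) = 118)
C(q) = 4 - q² - 231*q (C(q) = 4 - ((q² + 230*q) + q) = 4 - (q² + 231*q) = 4 + (-q² - 231*q) = 4 - q² - 231*q)
(o(118, -59)/22891 + 15810/(-13693))/C(109) = (118/22891 + 15810/(-13693))/(4 - 1*109² - 231*109) = (118*(1/22891) + 15810*(-1/13693))/(4 - 1*11881 - 25179) = (118/22891 - 15810/13693)/(4 - 11881 - 25179) = -360290936/313446463/(-37056) = -360290936/313446463*(-1/37056) = 45036367/1451884016616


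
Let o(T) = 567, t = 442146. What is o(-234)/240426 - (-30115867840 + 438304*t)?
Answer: -4372507249820353/26714 ≈ -1.6368e+11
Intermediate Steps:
o(-234)/240426 - (-30115867840 + 438304*t) = 567/240426 - 438304/(1/(442146 - 68710)) = 567*(1/240426) - 438304/(1/373436) = 63/26714 - 438304/1/373436 = 63/26714 - 438304*373436 = 63/26714 - 163678492544 = -4372507249820353/26714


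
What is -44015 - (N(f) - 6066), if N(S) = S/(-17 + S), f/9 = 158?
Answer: -53319767/1405 ≈ -37950.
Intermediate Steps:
f = 1422 (f = 9*158 = 1422)
-44015 - (N(f) - 6066) = -44015 - (1422/(-17 + 1422) - 6066) = -44015 - (1422/1405 - 6066) = -44015 - 1*(-8521308/1405) = -44015 + 8521308/1405 = -53319767/1405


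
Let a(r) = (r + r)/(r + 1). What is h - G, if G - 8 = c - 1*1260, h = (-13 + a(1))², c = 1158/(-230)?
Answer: 161119/115 ≈ 1401.0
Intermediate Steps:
a(r) = 2*r/(1 + r) (a(r) = (2*r)/(1 + r) = 2*r/(1 + r))
c = -579/115 (c = 1158*(-1/230) = -579/115 ≈ -5.0348)
h = 144 (h = (-13 + 2*1/(1 + 1))² = (-13 + 2*1/2)² = (-13 + 2*1*(½))² = (-13 + 1)² = (-12)² = 144)
G = -144559/115 (G = 8 + (-579/115 - 1*1260) = 8 + (-579/115 - 1260) = 8 - 145479/115 = -144559/115 ≈ -1257.0)
h - G = 144 - 1*(-144559/115) = 144 + 144559/115 = 161119/115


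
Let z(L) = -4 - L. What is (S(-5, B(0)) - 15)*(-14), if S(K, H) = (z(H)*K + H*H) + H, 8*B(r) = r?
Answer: -70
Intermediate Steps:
B(r) = r/8
S(K, H) = H + H² + K*(-4 - H) (S(K, H) = ((-4 - H)*K + H*H) + H = (K*(-4 - H) + H²) + H = (H² + K*(-4 - H)) + H = H + H² + K*(-4 - H))
(S(-5, B(0)) - 15)*(-14) = (((⅛)*0 + ((⅛)*0)² - 1*(-5)*(4 + (⅛)*0)) - 15)*(-14) = ((0 + 0² - 1*(-5)*(4 + 0)) - 15)*(-14) = ((0 + 0 - 1*(-5)*4) - 15)*(-14) = ((0 + 0 + 20) - 15)*(-14) = (20 - 15)*(-14) = 5*(-14) = -70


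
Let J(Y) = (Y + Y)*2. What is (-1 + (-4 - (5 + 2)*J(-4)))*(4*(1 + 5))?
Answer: 2568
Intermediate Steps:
J(Y) = 4*Y (J(Y) = (2*Y)*2 = 4*Y)
(-1 + (-4 - (5 + 2)*J(-4)))*(4*(1 + 5)) = (-1 + (-4 - (5 + 2)*4*(-4)))*(4*(1 + 5)) = (-1 + (-4 - 7*(-16)))*(4*6) = (-1 + (-4 - 1*(-112)))*24 = (-1 + (-4 + 112))*24 = (-1 + 108)*24 = 107*24 = 2568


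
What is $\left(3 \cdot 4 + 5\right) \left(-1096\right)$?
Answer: $-18632$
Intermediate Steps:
$\left(3 \cdot 4 + 5\right) \left(-1096\right) = \left(12 + 5\right) \left(-1096\right) = 17 \left(-1096\right) = -18632$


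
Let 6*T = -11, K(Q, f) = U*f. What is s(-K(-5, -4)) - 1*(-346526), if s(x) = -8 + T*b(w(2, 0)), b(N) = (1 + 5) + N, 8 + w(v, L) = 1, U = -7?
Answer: 2079119/6 ≈ 3.4652e+5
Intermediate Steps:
w(v, L) = -7 (w(v, L) = -8 + 1 = -7)
b(N) = 6 + N
K(Q, f) = -7*f
T = -11/6 (T = (⅙)*(-11) = -11/6 ≈ -1.8333)
s(x) = -37/6 (s(x) = -8 - 11*(6 - 7)/6 = -8 - 11/6*(-1) = -8 + 11/6 = -37/6)
s(-K(-5, -4)) - 1*(-346526) = -37/6 - 1*(-346526) = -37/6 + 346526 = 2079119/6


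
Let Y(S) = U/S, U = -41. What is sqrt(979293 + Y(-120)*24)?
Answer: sqrt(24482530)/5 ≈ 989.60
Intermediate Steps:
Y(S) = -41/S
sqrt(979293 + Y(-120)*24) = sqrt(979293 - 41/(-120)*24) = sqrt(979293 - 41*(-1/120)*24) = sqrt(979293 + (41/120)*24) = sqrt(979293 + 41/5) = sqrt(4896506/5) = sqrt(24482530)/5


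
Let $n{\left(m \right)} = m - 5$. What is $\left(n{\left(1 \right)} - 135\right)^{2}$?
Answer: $19321$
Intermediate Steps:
$n{\left(m \right)} = -5 + m$ ($n{\left(m \right)} = m - 5 = -5 + m$)
$\left(n{\left(1 \right)} - 135\right)^{2} = \left(\left(-5 + 1\right) - 135\right)^{2} = \left(-4 - 135\right)^{2} = \left(-139\right)^{2} = 19321$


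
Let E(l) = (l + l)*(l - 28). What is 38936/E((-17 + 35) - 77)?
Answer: 19468/5133 ≈ 3.7927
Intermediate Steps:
E(l) = 2*l*(-28 + l) (E(l) = (2*l)*(-28 + l) = 2*l*(-28 + l))
38936/E((-17 + 35) - 77) = 38936/((2*((-17 + 35) - 77)*(-28 + ((-17 + 35) - 77)))) = 38936/((2*(18 - 77)*(-28 + (18 - 77)))) = 38936/((2*(-59)*(-28 - 59))) = 38936/((2*(-59)*(-87))) = 38936/10266 = 38936*(1/10266) = 19468/5133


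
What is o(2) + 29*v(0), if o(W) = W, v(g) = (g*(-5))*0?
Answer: 2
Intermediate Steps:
v(g) = 0 (v(g) = -5*g*0 = 0)
o(2) + 29*v(0) = 2 + 29*0 = 2 + 0 = 2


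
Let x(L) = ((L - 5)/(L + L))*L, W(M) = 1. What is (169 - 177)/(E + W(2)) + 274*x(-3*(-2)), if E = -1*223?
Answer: 15211/111 ≈ 137.04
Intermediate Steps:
E = -223
x(L) = -5/2 + L/2 (x(L) = ((-5 + L)/((2*L)))*L = ((-5 + L)*(1/(2*L)))*L = ((-5 + L)/(2*L))*L = -5/2 + L/2)
(169 - 177)/(E + W(2)) + 274*x(-3*(-2)) = (169 - 177)/(-223 + 1) + 274*(-5/2 + (-3*(-2))/2) = -8/(-222) + 274*(-5/2 + (½)*6) = -8*(-1/222) + 274*(-5/2 + 3) = 4/111 + 274*(½) = 4/111 + 137 = 15211/111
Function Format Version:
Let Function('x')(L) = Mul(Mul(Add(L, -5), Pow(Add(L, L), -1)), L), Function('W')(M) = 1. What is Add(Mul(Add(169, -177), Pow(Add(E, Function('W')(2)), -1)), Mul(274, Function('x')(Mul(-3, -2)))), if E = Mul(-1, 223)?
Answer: Rational(15211, 111) ≈ 137.04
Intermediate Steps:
E = -223
Function('x')(L) = Add(Rational(-5, 2), Mul(Rational(1, 2), L)) (Function('x')(L) = Mul(Mul(Add(-5, L), Pow(Mul(2, L), -1)), L) = Mul(Mul(Add(-5, L), Mul(Rational(1, 2), Pow(L, -1))), L) = Mul(Mul(Rational(1, 2), Pow(L, -1), Add(-5, L)), L) = Add(Rational(-5, 2), Mul(Rational(1, 2), L)))
Add(Mul(Add(169, -177), Pow(Add(E, Function('W')(2)), -1)), Mul(274, Function('x')(Mul(-3, -2)))) = Add(Mul(Add(169, -177), Pow(Add(-223, 1), -1)), Mul(274, Add(Rational(-5, 2), Mul(Rational(1, 2), Mul(-3, -2))))) = Add(Mul(-8, Pow(-222, -1)), Mul(274, Add(Rational(-5, 2), Mul(Rational(1, 2), 6)))) = Add(Mul(-8, Rational(-1, 222)), Mul(274, Add(Rational(-5, 2), 3))) = Add(Rational(4, 111), Mul(274, Rational(1, 2))) = Add(Rational(4, 111), 137) = Rational(15211, 111)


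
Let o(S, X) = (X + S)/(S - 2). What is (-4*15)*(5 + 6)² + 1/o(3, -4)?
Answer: -7261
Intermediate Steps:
o(S, X) = (S + X)/(-2 + S)
(-4*15)*(5 + 6)² + 1/o(3, -4) = (-4*15)*(5 + 6)² + 1/((3 - 4)/(-2 + 3)) = -60*11² + 1/(-1/1) = -60*121 + 1/(1*(-1)) = -7260 + 1/(-1) = -7260 + 1*(-1) = -7260 - 1 = -7261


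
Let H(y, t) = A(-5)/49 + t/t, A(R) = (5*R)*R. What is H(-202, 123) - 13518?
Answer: -662208/49 ≈ -13514.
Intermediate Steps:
A(R) = 5*R**2
H(y, t) = 174/49 (H(y, t) = (5*(-5)**2)/49 + t/t = (5*25)*(1/49) + 1 = 125*(1/49) + 1 = 125/49 + 1 = 174/49)
H(-202, 123) - 13518 = 174/49 - 13518 = -662208/49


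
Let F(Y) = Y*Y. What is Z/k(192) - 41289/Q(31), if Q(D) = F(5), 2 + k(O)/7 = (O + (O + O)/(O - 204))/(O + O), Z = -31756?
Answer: 4035363/3325 ≈ 1213.6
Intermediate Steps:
k(O) = -14 + 7*(O + 2*O/(-204 + O))/(2*O) (k(O) = -14 + 7*((O + (O + O)/(O - 204))/(O + O)) = -14 + 7*((O + (2*O)/(-204 + O))/((2*O))) = -14 + 7*((O + 2*O/(-204 + O))*(1/(2*O))) = -14 + 7*((O + 2*O/(-204 + O))/(2*O)) = -14 + 7*(O + 2*O/(-204 + O))/(2*O))
F(Y) = Y²
Q(D) = 25 (Q(D) = 5² = 25)
Z/k(192) - 41289/Q(31) = -31756*2*(-204 + 192)/(7*(614 - 3*192)) - 41289/25 = -31756*(-24/(7*(614 - 576))) - 41289*1/25 = -31756/((7/2)*(-1/12)*38) - 41289/25 = -31756/(-133/12) - 41289/25 = -31756*(-12/133) - 41289/25 = 381072/133 - 41289/25 = 4035363/3325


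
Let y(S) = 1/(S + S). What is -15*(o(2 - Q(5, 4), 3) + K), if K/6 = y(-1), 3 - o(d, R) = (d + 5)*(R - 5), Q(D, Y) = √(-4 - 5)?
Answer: -210 + 90*I ≈ -210.0 + 90.0*I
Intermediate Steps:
Q(D, Y) = 3*I (Q(D, Y) = √(-9) = 3*I)
y(S) = 1/(2*S)
o(d, R) = 3 - (-5 + R)*(5 + d) (o(d, R) = 3 - (d + 5)*(R - 5) = 3 - (5 + d)*(-5 + R) = 3 - (-5 + R)*(5 + d))
K = -3 (K = 6*((½)/(-1)) = 6*((½)*(-1)) = 6*(-½) = -3)
-15*(o(2 - Q(5, 4), 3) + K) = -15*((28 - 5*3 + 5*(2 - 3*I) - 1*3*(2 - 3*I)) - 3) = -15*((28 - 15 + 5*(2 - 3*I) - 1*3*(2 - 3*I)) - 3) = -15*((28 - 15 + (10 - 15*I) + (-6 + 9*I)) - 3) = -15*((17 - 6*I) - 3) = -15*(14 - 6*I) = -210 + 90*I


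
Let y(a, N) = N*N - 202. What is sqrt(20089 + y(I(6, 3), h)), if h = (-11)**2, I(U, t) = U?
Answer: 4*sqrt(2158) ≈ 185.82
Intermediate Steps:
h = 121
y(a, N) = -202 + N**2 (y(a, N) = N**2 - 202 = -202 + N**2)
sqrt(20089 + y(I(6, 3), h)) = sqrt(20089 + (-202 + 121**2)) = sqrt(20089 + (-202 + 14641)) = sqrt(20089 + 14439) = sqrt(34528) = 4*sqrt(2158)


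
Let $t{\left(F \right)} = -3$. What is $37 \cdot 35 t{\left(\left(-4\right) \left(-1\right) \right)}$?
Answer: $-3885$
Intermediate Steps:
$37 \cdot 35 t{\left(\left(-4\right) \left(-1\right) \right)} = 37 \cdot 35 \left(-3\right) = 1295 \left(-3\right) = -3885$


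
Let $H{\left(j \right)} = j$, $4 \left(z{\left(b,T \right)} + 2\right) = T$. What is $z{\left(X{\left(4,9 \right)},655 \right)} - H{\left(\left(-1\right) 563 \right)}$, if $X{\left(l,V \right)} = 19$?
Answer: $\frac{2899}{4} \approx 724.75$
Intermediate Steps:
$z{\left(b,T \right)} = -2 + \frac{T}{4}$
$z{\left(X{\left(4,9 \right)},655 \right)} - H{\left(\left(-1\right) 563 \right)} = \left(-2 + \frac{1}{4} \cdot 655\right) - \left(-1\right) 563 = \left(-2 + \frac{655}{4}\right) - -563 = \frac{647}{4} + 563 = \frac{2899}{4}$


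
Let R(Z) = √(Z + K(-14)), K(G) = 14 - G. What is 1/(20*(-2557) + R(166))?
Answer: -25570/1307649703 - √194/2615299406 ≈ -1.9559e-5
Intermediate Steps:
R(Z) = √(28 + Z) (R(Z) = √(Z + (14 - 1*(-14))) = √(Z + (14 + 14)) = √(Z + 28) = √(28 + Z))
1/(20*(-2557) + R(166)) = 1/(20*(-2557) + √(28 + 166)) = 1/(-51140 + √194)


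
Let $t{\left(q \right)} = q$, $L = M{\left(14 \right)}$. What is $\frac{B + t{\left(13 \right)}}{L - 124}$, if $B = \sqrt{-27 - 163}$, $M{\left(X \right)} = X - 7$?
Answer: $- \frac{1}{9} - \frac{i \sqrt{190}}{117} \approx -0.11111 - 0.11781 i$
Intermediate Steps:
$M{\left(X \right)} = -7 + X$ ($M{\left(X \right)} = X - 7 = -7 + X$)
$L = 7$ ($L = -7 + 14 = 7$)
$B = i \sqrt{190}$ ($B = \sqrt{-190} = i \sqrt{190} \approx 13.784 i$)
$\frac{B + t{\left(13 \right)}}{L - 124} = \frac{i \sqrt{190} + 13}{7 - 124} = \frac{13 + i \sqrt{190}}{-117} = \left(13 + i \sqrt{190}\right) \left(- \frac{1}{117}\right) = - \frac{1}{9} - \frac{i \sqrt{190}}{117}$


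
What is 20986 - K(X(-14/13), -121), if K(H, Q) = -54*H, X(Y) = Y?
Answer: 272062/13 ≈ 20928.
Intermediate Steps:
20986 - K(X(-14/13), -121) = 20986 - (-54)*(-14/13) = 20986 - (-54)*(-14*1/13) = 20986 - (-54)*(-14)/13 = 20986 - 1*756/13 = 20986 - 756/13 = 272062/13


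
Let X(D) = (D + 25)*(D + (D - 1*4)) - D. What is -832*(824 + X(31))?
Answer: -3362112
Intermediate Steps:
X(D) = -D + (-4 + 2*D)*(25 + D) (X(D) = (25 + D)*(D + (D - 4)) - D = (25 + D)*(D + (-4 + D)) - D = (25 + D)*(-4 + 2*D) - D = (-4 + 2*D)*(25 + D) - D = -D + (-4 + 2*D)*(25 + D))
-832*(824 + X(31)) = -832*(824 + (-100 + 2*31² + 45*31)) = -832*(824 + (-100 + 2*961 + 1395)) = -832*(824 + (-100 + 1922 + 1395)) = -832*(824 + 3217) = -832*4041 = -3362112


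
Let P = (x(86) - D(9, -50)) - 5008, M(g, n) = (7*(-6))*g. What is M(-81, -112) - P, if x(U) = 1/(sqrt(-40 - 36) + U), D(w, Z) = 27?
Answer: 31520589/3736 + I*sqrt(19)/3736 ≈ 8437.0 + 0.0011667*I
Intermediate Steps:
x(U) = 1/(U + 2*I*sqrt(19)) (x(U) = 1/(sqrt(-76) + U) = 1/(2*I*sqrt(19) + U) = 1/(U + 2*I*sqrt(19)))
M(g, n) = -42*g
P = -5035 + 1/(86 + 2*I*sqrt(19)) (P = (1/(86 + 2*I*sqrt(19)) - 1*27) - 5008 = (1/(86 + 2*I*sqrt(19)) - 27) - 5008 = (-27 + 1/(86 + 2*I*sqrt(19))) - 5008 = -5035 + 1/(86 + 2*I*sqrt(19)) ≈ -5035.0 - 0.0011667*I)
M(-81, -112) - P = -42*(-81) - (-10070*sqrt(19) + 433009*I)/(2*(sqrt(19) - 43*I)) = 3402 - (-10070*sqrt(19) + 433009*I)/(2*(sqrt(19) - 43*I))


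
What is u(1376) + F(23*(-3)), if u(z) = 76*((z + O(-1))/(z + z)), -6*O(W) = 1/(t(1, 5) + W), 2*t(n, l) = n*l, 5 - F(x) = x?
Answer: 693485/6192 ≈ 112.00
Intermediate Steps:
F(x) = 5 - x
t(n, l) = l*n/2 (t(n, l) = (n*l)/2 = (l*n)/2 = l*n/2)
O(W) = -1/(6*(5/2 + W)) (O(W) = -1/(6*((1/2)*5*1 + W)) = -1/(6*(5/2 + W)))
u(z) = 38*(-1/9 + z)/z (u(z) = 76*((z - 1/(15 + 6*(-1)))/(z + z)) = 76*((z - 1/(15 - 6))/((2*z))) = 76*((z - 1/9)*(1/(2*z))) = 76*((-1/9 + z)*(1/(2*z))) = 76*((-1/9 + z)/(2*z)) = 38*(-1/9 + z)/z)
u(1376) + F(23*(-3)) = (38 - 38/9/1376) + (5 - 23*(-3)) = (38 - 38/9*1/1376) + (5 - 1*(-69)) = (38 - 19/6192) + (5 + 69) = 235277/6192 + 74 = 693485/6192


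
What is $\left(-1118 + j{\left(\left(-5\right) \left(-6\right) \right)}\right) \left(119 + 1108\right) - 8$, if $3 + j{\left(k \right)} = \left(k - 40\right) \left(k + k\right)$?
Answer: $-2111675$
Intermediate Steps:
$j{\left(k \right)} = -3 + 2 k \left(-40 + k\right)$ ($j{\left(k \right)} = -3 + \left(k - 40\right) \left(k + k\right) = -3 + \left(-40 + k\right) 2 k = -3 + 2 k \left(-40 + k\right)$)
$\left(-1118 + j{\left(\left(-5\right) \left(-6\right) \right)}\right) \left(119 + 1108\right) - 8 = \left(-1118 - \left(3 - 1800 + 80 \left(-5\right) \left(-6\right)\right)\right) \left(119 + 1108\right) - 8 = \left(-1118 - \left(2403 - 1800\right)\right) 1227 - 8 = \left(-1118 - 603\right) 1227 - 8 = \left(-1721\right) 1227 - 8 = -2111667 - 8 = -2111675$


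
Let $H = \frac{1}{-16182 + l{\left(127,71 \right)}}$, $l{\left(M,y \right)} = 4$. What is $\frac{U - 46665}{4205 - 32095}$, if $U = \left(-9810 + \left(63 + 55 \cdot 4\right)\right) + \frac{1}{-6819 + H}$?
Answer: $\frac{3099488439257}{1538381483935} \approx 2.0148$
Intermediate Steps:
$H = - \frac{1}{16178}$ ($H = \frac{1}{-16182 + 4} = \frac{1}{-16178} = - \frac{1}{16178} \approx -6.1812 \cdot 10^{-5}$)
$U = - \frac{1050997534819}{110317783}$ ($U = \left(-9810 + \left(63 + 55 \cdot 4\right)\right) + \frac{1}{-6819 - \frac{1}{16178}} = \left(-9810 + \left(63 + 220\right)\right) + \frac{1}{- \frac{110317783}{16178}} = \left(-9810 + 283\right) - \frac{16178}{110317783} = -9527 - \frac{16178}{110317783} = - \frac{1050997534819}{110317783} \approx -9527.0$)
$\frac{U - 46665}{4205 - 32095} = \frac{- \frac{1050997534819}{110317783} - 46665}{4205 - 32095} = - \frac{6198976878514}{110317783 \left(-27890\right)} = \left(- \frac{6198976878514}{110317783}\right) \left(- \frac{1}{27890}\right) = \frac{3099488439257}{1538381483935}$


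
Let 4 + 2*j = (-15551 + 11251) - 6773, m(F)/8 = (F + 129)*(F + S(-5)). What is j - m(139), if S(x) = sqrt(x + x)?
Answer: -607109/2 - 2144*I*sqrt(10) ≈ -3.0355e+5 - 6779.9*I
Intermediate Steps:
S(x) = sqrt(2)*sqrt(x) (S(x) = sqrt(2*x) = sqrt(2)*sqrt(x))
m(F) = 8*(129 + F)*(F + I*sqrt(10)) (m(F) = 8*((F + 129)*(F + sqrt(2)*sqrt(-5))) = 8*((129 + F)*(F + sqrt(2)*(I*sqrt(5)))) = 8*((129 + F)*(F + I*sqrt(10))) = 8*(129 + F)*(F + I*sqrt(10)))
j = -11077/2 (j = -2 + ((-15551 + 11251) - 6773)/2 = -2 + (-4300 - 6773)/2 = -2 + (1/2)*(-11073) = -2 - 11073/2 = -11077/2 ≈ -5538.5)
j - m(139) = -11077/2 - (8*139**2 + 1032*139 + 1032*I*sqrt(10) + 8*I*139*sqrt(10)) = -11077/2 - (8*19321 + 143448 + 1032*I*sqrt(10) + 1112*I*sqrt(10)) = -11077/2 - (154568 + 143448 + 1032*I*sqrt(10) + 1112*I*sqrt(10)) = -11077/2 - (298016 + 2144*I*sqrt(10)) = -11077/2 + (-298016 - 2144*I*sqrt(10)) = -607109/2 - 2144*I*sqrt(10)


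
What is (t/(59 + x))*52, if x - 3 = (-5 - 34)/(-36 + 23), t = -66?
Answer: -264/5 ≈ -52.800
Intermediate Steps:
x = 6 (x = 3 + (-5 - 34)/(-36 + 23) = 3 - 39/(-13) = 3 - 39*(-1/13) = 3 + 3 = 6)
(t/(59 + x))*52 = (-66/(59 + 6))*52 = (-66/65)*52 = ((1/65)*(-66))*52 = -66/65*52 = -264/5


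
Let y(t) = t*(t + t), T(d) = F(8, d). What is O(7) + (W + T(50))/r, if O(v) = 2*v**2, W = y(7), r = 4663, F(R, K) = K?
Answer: 457122/4663 ≈ 98.032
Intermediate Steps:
T(d) = d
y(t) = 2*t**2 (y(t) = t*(2*t) = 2*t**2)
W = 98 (W = 2*7**2 = 2*49 = 98)
O(7) + (W + T(50))/r = 2*7**2 + (98 + 50)/4663 = 2*49 + 148*(1/4663) = 98 + 148/4663 = 457122/4663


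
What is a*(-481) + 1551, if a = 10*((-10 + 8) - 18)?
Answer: 97751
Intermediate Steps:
a = -200 (a = 10*(-2 - 18) = 10*(-20) = -200)
a*(-481) + 1551 = -200*(-481) + 1551 = 96200 + 1551 = 97751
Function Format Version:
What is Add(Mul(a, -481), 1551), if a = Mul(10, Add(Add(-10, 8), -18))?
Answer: 97751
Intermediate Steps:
a = -200 (a = Mul(10, Add(-2, -18)) = Mul(10, -20) = -200)
Add(Mul(a, -481), 1551) = Add(Mul(-200, -481), 1551) = Add(96200, 1551) = 97751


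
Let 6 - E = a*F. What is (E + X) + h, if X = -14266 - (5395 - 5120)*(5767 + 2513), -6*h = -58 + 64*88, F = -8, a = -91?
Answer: -2292917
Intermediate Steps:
h = -929 (h = -(-58 + 64*88)/6 = -(-58 + 5632)/6 = -1/6*5574 = -929)
E = -722 (E = 6 - (-91)*(-8) = 6 - 1*728 = 6 - 728 = -722)
X = -2291266 (X = -14266 - 275*8280 = -14266 - 1*2277000 = -14266 - 2277000 = -2291266)
(E + X) + h = (-722 - 2291266) - 929 = -2291988 - 929 = -2292917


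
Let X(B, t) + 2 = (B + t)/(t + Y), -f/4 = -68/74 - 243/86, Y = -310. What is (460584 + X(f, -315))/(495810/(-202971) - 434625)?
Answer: -688585437543341/649781832388125 ≈ -1.0597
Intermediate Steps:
f = 23830/1591 (f = -4*(-68/74 - 243/86) = -4*(-68*1/74 - 243*1/86) = -4*(-34/37 - 243/86) = -4*(-11915/3182) = 23830/1591 ≈ 14.978)
X(B, t) = -2 + (B + t)/(-310 + t) (X(B, t) = -2 + (B + t)/(t - 310) = -2 + (B + t)/(-310 + t))
(460584 + X(f, -315))/(495810/(-202971) - 434625) = (460584 + (620 + 23830/1591 - 1*(-315))/(-310 - 315))/(495810/(-202971) - 434625) = (460584 + (620 + 23830/1591 + 315)/(-625))/(495810*(-1/202971) - 434625) = (460584 - 1/625*1511415/1591)/(-165270/67657 - 434625) = (460584 - 302283/198875)/(-29405588895/67657) = (91598340717/198875)*(-67657/29405588895) = -688585437543341/649781832388125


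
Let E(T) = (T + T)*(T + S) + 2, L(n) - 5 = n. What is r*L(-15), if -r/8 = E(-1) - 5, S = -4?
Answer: 560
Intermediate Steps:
L(n) = 5 + n
E(T) = 2 + 2*T*(-4 + T) (E(T) = (T + T)*(T - 4) + 2 = (2*T)*(-4 + T) + 2 = 2*T*(-4 + T) + 2 = 2 + 2*T*(-4 + T))
r = -56 (r = -8*((2 - 8*(-1) + 2*(-1)²) - 5) = -8*((2 + 8 + 2*1) - 5) = -8*((2 + 8 + 2) - 5) = -8*(12 - 5) = -8*7 = -56)
r*L(-15) = -56*(5 - 15) = -56*(-10) = 560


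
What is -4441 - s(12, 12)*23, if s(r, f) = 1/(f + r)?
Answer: -106607/24 ≈ -4442.0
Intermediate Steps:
-4441 - s(12, 12)*23 = -4441 - 23/(12 + 12) = -4441 - 23/24 = -106607/24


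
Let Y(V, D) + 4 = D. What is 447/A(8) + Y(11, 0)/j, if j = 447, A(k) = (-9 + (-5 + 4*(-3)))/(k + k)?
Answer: -1598524/5811 ≈ -275.09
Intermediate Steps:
A(k) = -13/k (A(k) = (-9 + (-5 - 12))/((2*k)) = (-9 - 17)*(1/(2*k)) = -13/k)
Y(V, D) = -4 + D
447/A(8) + Y(11, 0)/j = 447/((-13/8)) + (-4 + 0)/447 = 447/((-13*⅛)) - 4*1/447 = 447/(-13/8) - 4/447 = 447*(-8/13) - 4/447 = -3576/13 - 4/447 = -1598524/5811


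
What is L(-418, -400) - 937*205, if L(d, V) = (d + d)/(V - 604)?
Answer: -48213126/251 ≈ -1.9208e+5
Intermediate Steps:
L(d, V) = 2*d/(-604 + V) (L(d, V) = (2*d)/(-604 + V) = 2*d/(-604 + V))
L(-418, -400) - 937*205 = 2*(-418)/(-604 - 400) - 937*205 = 2*(-418)/(-1004) - 192085 = 2*(-418)*(-1/1004) - 192085 = 209/251 - 192085 = -48213126/251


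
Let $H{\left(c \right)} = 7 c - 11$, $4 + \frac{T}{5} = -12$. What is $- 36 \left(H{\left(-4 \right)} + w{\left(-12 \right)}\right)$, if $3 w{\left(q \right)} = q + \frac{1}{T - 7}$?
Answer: $\frac{44896}{29} \approx 1548.1$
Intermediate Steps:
$T = -80$ ($T = -20 + 5 \left(-12\right) = -20 - 60 = -80$)
$H{\left(c \right)} = -11 + 7 c$
$w{\left(q \right)} = - \frac{1}{261} + \frac{q}{3}$ ($w{\left(q \right)} = \frac{q + \frac{1}{-80 - 7}}{3} = \frac{q + \frac{1}{-87}}{3} = \frac{q - \frac{1}{87}}{3} = \frac{- \frac{1}{87} + q}{3} = - \frac{1}{261} + \frac{q}{3}$)
$- 36 \left(H{\left(-4 \right)} + w{\left(-12 \right)}\right) = - 36 \left(\left(-11 + 7 \left(-4\right)\right) + \left(- \frac{1}{261} + \frac{1}{3} \left(-12\right)\right)\right) = - 36 \left(\left(-11 - 28\right) - \frac{1045}{261}\right) = - 36 \left(-39 - \frac{1045}{261}\right) = \left(-36\right) \left(- \frac{11224}{261}\right) = \frac{44896}{29}$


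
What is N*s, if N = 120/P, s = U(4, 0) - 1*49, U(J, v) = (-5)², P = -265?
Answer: 576/53 ≈ 10.868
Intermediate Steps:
U(J, v) = 25
s = -24 (s = 25 - 1*49 = 25 - 49 = -24)
N = -24/53 (N = 120/(-265) = 120*(-1/265) = -24/53 ≈ -0.45283)
N*s = -24/53*(-24) = 576/53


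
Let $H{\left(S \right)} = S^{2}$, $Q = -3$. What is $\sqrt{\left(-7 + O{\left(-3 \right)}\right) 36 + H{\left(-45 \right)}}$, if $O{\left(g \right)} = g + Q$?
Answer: $3 \sqrt{173} \approx 39.459$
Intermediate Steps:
$O{\left(g \right)} = -3 + g$ ($O{\left(g \right)} = g - 3 = -3 + g$)
$\sqrt{\left(-7 + O{\left(-3 \right)}\right) 36 + H{\left(-45 \right)}} = \sqrt{\left(-7 - 6\right) 36 + \left(-45\right)^{2}} = \sqrt{\left(-7 - 6\right) 36 + 2025} = \sqrt{\left(-13\right) 36 + 2025} = \sqrt{-468 + 2025} = \sqrt{1557} = 3 \sqrt{173}$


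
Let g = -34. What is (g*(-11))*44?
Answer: 16456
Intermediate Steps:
(g*(-11))*44 = -34*(-11)*44 = 374*44 = 16456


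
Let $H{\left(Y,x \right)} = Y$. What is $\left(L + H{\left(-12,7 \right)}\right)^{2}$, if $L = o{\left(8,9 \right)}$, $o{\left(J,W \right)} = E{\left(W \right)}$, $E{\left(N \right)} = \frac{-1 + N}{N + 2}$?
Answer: $\frac{15376}{121} \approx 127.07$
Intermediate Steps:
$E{\left(N \right)} = \frac{-1 + N}{2 + N}$
$o{\left(J,W \right)} = \frac{-1 + W}{2 + W}$
$L = \frac{8}{11}$ ($L = \frac{-1 + 9}{2 + 9} = \frac{1}{11} \cdot 8 = \frac{8}{11} \approx 0.72727$)
$\left(L + H{\left(-12,7 \right)}\right)^{2} = \left(\frac{8}{11} - 12\right)^{2} = \left(- \frac{124}{11}\right)^{2} = \frac{15376}{121}$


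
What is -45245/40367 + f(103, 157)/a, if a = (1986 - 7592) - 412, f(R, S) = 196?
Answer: -140098171/121464303 ≈ -1.1534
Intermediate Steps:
a = -6018 (a = -5606 - 412 = -6018)
-45245/40367 + f(103, 157)/a = -45245/40367 + 196/(-6018) = -45245*1/40367 + 196*(-1/6018) = -45245/40367 - 98/3009 = -140098171/121464303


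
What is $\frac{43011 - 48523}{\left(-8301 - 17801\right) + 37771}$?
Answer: $- \frac{5512}{11669} \approx -0.47236$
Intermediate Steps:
$\frac{43011 - 48523}{\left(-8301 - 17801\right) + 37771} = - \frac{5512}{-26102 + 37771} = - \frac{5512}{11669}$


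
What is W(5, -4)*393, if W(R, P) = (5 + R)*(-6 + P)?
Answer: -39300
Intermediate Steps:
W(R, P) = (-6 + P)*(5 + R)
W(5, -4)*393 = (-30 - 6*5 + 5*(-4) - 4*5)*393 = (-30 - 30 - 20 - 20)*393 = -100*393 = -39300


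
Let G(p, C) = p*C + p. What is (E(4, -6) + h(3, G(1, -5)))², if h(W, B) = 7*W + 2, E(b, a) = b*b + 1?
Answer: 1600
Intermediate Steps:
E(b, a) = 1 + b² (E(b, a) = b² + 1 = 1 + b²)
G(p, C) = p + C*p (G(p, C) = C*p + p = p + C*p)
h(W, B) = 2 + 7*W
(E(4, -6) + h(3, G(1, -5)))² = ((1 + 4²) + (2 + 7*3))² = ((1 + 16) + (2 + 21))² = (17 + 23)² = 40² = 1600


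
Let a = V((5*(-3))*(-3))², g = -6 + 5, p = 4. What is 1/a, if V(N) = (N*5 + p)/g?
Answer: 1/52441 ≈ 1.9069e-5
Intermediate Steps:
g = -1
V(N) = -4 - 5*N (V(N) = (N*5 + 4)/(-1) = (5*N + 4)*(-1) = (4 + 5*N)*(-1) = -4 - 5*N)
a = 52441 (a = (-4 - 5*5*(-3)*(-3))² = (-4 - (-75)*(-3))² = (-4 - 5*45)² = (-4 - 225)² = (-229)² = 52441)
1/a = 1/52441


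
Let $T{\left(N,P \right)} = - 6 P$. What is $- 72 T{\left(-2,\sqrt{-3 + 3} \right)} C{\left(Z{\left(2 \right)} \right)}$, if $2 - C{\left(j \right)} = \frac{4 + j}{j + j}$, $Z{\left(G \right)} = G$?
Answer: $0$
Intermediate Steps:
$C{\left(j \right)} = 2 - \frac{4 + j}{2 j}$ ($C{\left(j \right)} = 2 - \frac{4 + j}{j + j} = 2 - \frac{4 + j}{2 j}$)
$- 72 T{\left(-2,\sqrt{-3 + 3} \right)} C{\left(Z{\left(2 \right)} \right)} = - 72 \left(- 6 \sqrt{-3 + 3}\right) \left(\frac{3}{2} - \frac{2}{2}\right) = - 72 \left(- 6 \sqrt{0}\right) \left(\frac{3}{2} - 1\right) = - 72 \left(\left(-6\right) 0\right) \left(\frac{3}{2} - 1\right) = \left(-72\right) 0 \cdot \frac{1}{2} = 0 \cdot \frac{1}{2} = 0$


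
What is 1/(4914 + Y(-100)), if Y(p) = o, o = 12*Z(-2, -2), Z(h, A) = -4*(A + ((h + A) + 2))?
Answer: 1/5106 ≈ 0.00019585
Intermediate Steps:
Z(h, A) = -8 - 8*A - 4*h (Z(h, A) = -4*(A + ((A + h) + 2)) = -4*(A + (2 + A + h)) = -4*(2 + h + 2*A) = -8 - 8*A - 4*h)
o = 192 (o = 12*(-8 - 8*(-2) - 4*(-2)) = 12*(-8 + 16 + 8) = 12*16 = 192)
Y(p) = 192
1/(4914 + Y(-100)) = 1/(4914 + 192) = 1/5106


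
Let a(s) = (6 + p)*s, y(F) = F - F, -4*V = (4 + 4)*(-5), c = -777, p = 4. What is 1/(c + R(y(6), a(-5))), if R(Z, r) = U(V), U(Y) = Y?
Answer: -1/767 ≈ -0.0013038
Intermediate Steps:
V = 10 (V = -(4 + 4)*(-5)/4 = -2*(-5) = -¼*(-40) = 10)
y(F) = 0
a(s) = 10*s (a(s) = (6 + 4)*s = 10*s)
R(Z, r) = 10
1/(c + R(y(6), a(-5))) = 1/(-777 + 10) = 1/(-767) = -1/767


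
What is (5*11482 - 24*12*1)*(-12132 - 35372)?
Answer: -2713523488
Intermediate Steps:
(5*11482 - 24*12*1)*(-12132 - 35372) = (57410 - 288*1)*(-47504) = (57410 - 288)*(-47504) = 57122*(-47504) = -2713523488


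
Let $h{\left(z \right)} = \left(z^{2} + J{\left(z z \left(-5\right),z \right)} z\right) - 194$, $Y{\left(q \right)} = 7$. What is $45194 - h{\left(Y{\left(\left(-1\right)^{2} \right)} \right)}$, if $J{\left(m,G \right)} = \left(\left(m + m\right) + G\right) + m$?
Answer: $50435$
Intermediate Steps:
$J{\left(m,G \right)} = G + 3 m$ ($J{\left(m,G \right)} = \left(2 m + G\right) + m = \left(G + 2 m\right) + m = G + 3 m$)
$h{\left(z \right)} = -194 + z^{2} + z \left(z - 15 z^{2}\right)$ ($h{\left(z \right)} = \left(z^{2} + \left(z + 3 z z \left(-5\right)\right) z\right) - 194 = \left(z^{2} + \left(z + 3 z^{2} \left(-5\right)\right) z\right) - 194 = \left(z^{2} + \left(z + 3 \left(- 5 z^{2}\right)\right) z\right) - 194 = \left(z^{2} + \left(z - 15 z^{2}\right) z\right) - 194 = \left(z^{2} + z \left(z - 15 z^{2}\right)\right) - 194 = -194 + z^{2} + z \left(z - 15 z^{2}\right)$)
$45194 - h{\left(Y{\left(\left(-1\right)^{2} \right)} \right)} = 45194 - \left(-194 - 15 \cdot 7^{3} + 2 \cdot 7^{2}\right) = 45194 - \left(-194 - 5145 + 2 \cdot 49\right) = 45194 - \left(-194 - 5145 + 98\right) = 45194 - -5241 = 45194 + 5241 = 50435$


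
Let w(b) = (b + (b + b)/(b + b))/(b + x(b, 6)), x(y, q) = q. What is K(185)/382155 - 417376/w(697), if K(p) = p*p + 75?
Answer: -32128971556/76431 ≈ -4.2037e+5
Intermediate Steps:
w(b) = (1 + b)/(6 + b) (w(b) = (b + (b + b)/(b + b))/(b + 6) = (b + (2*b)/((2*b)))/(6 + b) = (b + (2*b)*(1/(2*b)))/(6 + b) = (b + 1)/(6 + b) = (1 + b)/(6 + b))
K(p) = 75 + p**2 (K(p) = p**2 + 75 = 75 + p**2)
K(185)/382155 - 417376/w(697) = (75 + 185**2)/382155 - 417376*(6 + 697)/(1 + 697) = (75 + 34225)*(1/382155) - 417376/(698/703) = 34300*(1/382155) - 417376/((1/703)*698) = 6860/76431 - 417376/698/703 = 6860/76431 - 417376*703/698 = 6860/76431 - 146707664/349 = -32128971556/76431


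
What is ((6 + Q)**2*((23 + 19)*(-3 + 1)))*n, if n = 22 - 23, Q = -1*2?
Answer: 1344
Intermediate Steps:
Q = -2
n = -1
((6 + Q)**2*((23 + 19)*(-3 + 1)))*n = ((6 - 2)**2*((23 + 19)*(-3 + 1)))*(-1) = (4**2*(42*(-2)))*(-1) = (16*(-84))*(-1) = -1344*(-1) = 1344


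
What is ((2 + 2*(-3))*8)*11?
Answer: -352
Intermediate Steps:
((2 + 2*(-3))*8)*11 = ((2 - 6)*8)*11 = -4*8*11 = -32*11 = -352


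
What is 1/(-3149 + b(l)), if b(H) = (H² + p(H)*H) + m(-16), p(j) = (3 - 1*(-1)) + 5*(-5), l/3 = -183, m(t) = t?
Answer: 1/309765 ≈ 3.2283e-6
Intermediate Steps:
l = -549 (l = 3*(-183) = -549)
p(j) = -21 (p(j) = (3 + 1) - 25 = 4 - 25 = -21)
b(H) = -16 + H² - 21*H (b(H) = (H² - 21*H) - 16 = -16 + H² - 21*H)
1/(-3149 + b(l)) = 1/(-3149 + (-16 + (-549)² - 21*(-549))) = 1/(-3149 + (-16 + 301401 + 11529)) = 1/(-3149 + 312914) = 1/309765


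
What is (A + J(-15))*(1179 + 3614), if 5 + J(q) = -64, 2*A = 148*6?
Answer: 1797375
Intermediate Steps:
A = 444 (A = (148*6)/2 = (½)*888 = 444)
J(q) = -69 (J(q) = -5 - 64 = -69)
(A + J(-15))*(1179 + 3614) = (444 - 69)*(1179 + 3614) = 375*4793 = 1797375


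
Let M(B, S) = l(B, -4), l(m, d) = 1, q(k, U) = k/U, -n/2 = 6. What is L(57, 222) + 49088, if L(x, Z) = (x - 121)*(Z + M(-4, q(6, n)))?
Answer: 34816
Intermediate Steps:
n = -12 (n = -2*6 = -12)
M(B, S) = 1
L(x, Z) = (1 + Z)*(-121 + x) (L(x, Z) = (x - 121)*(Z + 1) = (-121 + x)*(1 + Z) = (1 + Z)*(-121 + x))
L(57, 222) + 49088 = (-121 + 57 - 121*222 + 222*57) + 49088 = (-121 + 57 - 26862 + 12654) + 49088 = -14272 + 49088 = 34816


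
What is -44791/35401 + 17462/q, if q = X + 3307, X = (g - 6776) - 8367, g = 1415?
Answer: -1084939273/368913821 ≈ -2.9409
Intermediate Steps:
X = -13728 (X = (1415 - 6776) - 8367 = -5361 - 8367 = -13728)
q = -10421 (q = -13728 + 3307 = -10421)
-44791/35401 + 17462/q = -44791/35401 + 17462/(-10421) = -44791*1/35401 + 17462*(-1/10421) = -44791/35401 - 17462/10421 = -1084939273/368913821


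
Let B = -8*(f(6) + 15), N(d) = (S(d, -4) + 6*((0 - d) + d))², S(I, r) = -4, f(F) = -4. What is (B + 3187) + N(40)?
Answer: 3115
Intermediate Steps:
N(d) = 16 (N(d) = (-4 + 6*((0 - d) + d))² = (-4 + 6*(-d + d))² = (-4 + 6*0)² = (-4 + 0)² = (-4)² = 16)
B = -88 (B = -8*(-4 + 15) = -8*11 = -88)
(B + 3187) + N(40) = (-88 + 3187) + 16 = 3099 + 16 = 3115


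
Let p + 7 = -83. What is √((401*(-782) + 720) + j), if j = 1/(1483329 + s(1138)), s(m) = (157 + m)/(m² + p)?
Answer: 62*I*√300298454324695495054026857/1920842823161 ≈ 559.34*I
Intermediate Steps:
p = -90 (p = -7 - 83 = -90)
s(m) = (157 + m)/(-90 + m²) (s(m) = (157 + m)/(m² - 90) = (157 + m)/(-90 + m²))
j = 1294954/1920842823161 (j = 1/(1483329 + (157 + 1138)/(-90 + 1138²)) = 1/(1483329 + 1295/(-90 + 1295044)) = 1/(1483329 + 1295/1294954) = 1/(1920842823161/1294954) = 1294954/1920842823161 ≈ 6.7416e-7)
√((401*(-782) + 720) + j) = √((401*(-782) + 720) + 1294954/1920842823161) = √((-313582 + 720) + 1294954/1920842823161) = √(-312862 + 1294954/1920842823161) = √(-600958727338501828/1920842823161) = 62*I*√300298454324695495054026857/1920842823161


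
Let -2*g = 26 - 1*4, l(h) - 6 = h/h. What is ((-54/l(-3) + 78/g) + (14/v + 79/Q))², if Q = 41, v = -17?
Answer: 540764624689/2880361561 ≈ 187.74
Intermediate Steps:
l(h) = 7 (l(h) = 6 + h/h = 6 + 1 = 7)
g = -11 (g = -(26 - 1*4)/2 = -(26 - 4)/2 = -½*22 = -11)
((-54/l(-3) + 78/g) + (14/v + 79/Q))² = ((-54/7 + 78/(-11)) + (14/(-17) + 79/41))² = ((-54*⅐ + 78*(-1/11)) + (14*(-1/17) + 79*(1/41)))² = ((-54/7 - 78/11) + (-14/17 + 79/41))² = (-1140/77 + 769/697)² = (-735367/53669)² = 540764624689/2880361561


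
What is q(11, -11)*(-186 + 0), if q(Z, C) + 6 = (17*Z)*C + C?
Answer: 385764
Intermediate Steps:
q(Z, C) = -6 + C + 17*C*Z (q(Z, C) = -6 + ((17*Z)*C + C) = -6 + (17*C*Z + C) = -6 + (C + 17*C*Z) = -6 + C + 17*C*Z)
q(11, -11)*(-186 + 0) = (-6 - 11 + 17*(-11)*11)*(-186 + 0) = (-6 - 11 - 2057)*(-186) = -2074*(-186) = 385764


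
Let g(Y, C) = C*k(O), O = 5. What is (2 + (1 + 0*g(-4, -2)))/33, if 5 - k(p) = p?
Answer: 1/11 ≈ 0.090909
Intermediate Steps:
k(p) = 5 - p
g(Y, C) = 0 (g(Y, C) = C*(5 - 1*5) = C*(5 - 5) = C*0 = 0)
(2 + (1 + 0*g(-4, -2)))/33 = (2 + (1 + 0*0))/33 = (2 + (1 + 0))*(1/33) = (2 + 1)*(1/33) = 3*(1/33) = 1/11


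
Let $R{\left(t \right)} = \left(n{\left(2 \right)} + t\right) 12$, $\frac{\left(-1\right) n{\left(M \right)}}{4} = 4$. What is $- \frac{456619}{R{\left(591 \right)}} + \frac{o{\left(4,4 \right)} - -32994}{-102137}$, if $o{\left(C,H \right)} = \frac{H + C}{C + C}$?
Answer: $- \frac{2037624361}{30641100} \approx -66.5$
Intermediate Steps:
$n{\left(M \right)} = -16$ ($n{\left(M \right)} = \left(-4\right) 4 = -16$)
$o{\left(C,H \right)} = \frac{C + H}{2 C}$
$R{\left(t \right)} = -192 + 12 t$ ($R{\left(t \right)} = \left(-16 + t\right) 12 = -192 + 12 t$)
$- \frac{456619}{R{\left(591 \right)}} + \frac{o{\left(4,4 \right)} - -32994}{-102137} = - \frac{456619}{-192 + 12 \cdot 591} + \frac{\frac{4 + 4}{2 \cdot 4} - -32994}{-102137} = - \frac{456619}{-192 + 7092} + \left(\frac{1}{2} \cdot \frac{1}{4} \cdot 8 + 32994\right) \left(- \frac{1}{102137}\right) = - \frac{456619}{6900} + \left(1 + 32994\right) \left(- \frac{1}{102137}\right) = \left(-456619\right) \frac{1}{6900} + 32995 \left(- \frac{1}{102137}\right) = - \frac{19853}{300} - \frac{32995}{102137} = - \frac{2037624361}{30641100}$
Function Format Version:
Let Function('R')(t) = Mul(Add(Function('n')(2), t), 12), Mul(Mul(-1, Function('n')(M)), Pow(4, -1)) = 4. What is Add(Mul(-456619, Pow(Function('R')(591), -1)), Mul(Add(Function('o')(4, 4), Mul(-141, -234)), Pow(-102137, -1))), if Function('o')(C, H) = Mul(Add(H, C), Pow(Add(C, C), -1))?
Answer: Rational(-2037624361, 30641100) ≈ -66.500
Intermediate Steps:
Function('n')(M) = -16 (Function('n')(M) = Mul(-4, 4) = -16)
Function('o')(C, H) = Mul(Rational(1, 2), Pow(C, -1), Add(C, H)) (Function('o')(C, H) = Mul(Add(C, H), Pow(Mul(2, C), -1)) = Mul(Add(C, H), Mul(Rational(1, 2), Pow(C, -1))) = Mul(Rational(1, 2), Pow(C, -1), Add(C, H)))
Function('R')(t) = Add(-192, Mul(12, t)) (Function('R')(t) = Mul(Add(-16, t), 12) = Add(-192, Mul(12, t)))
Add(Mul(-456619, Pow(Function('R')(591), -1)), Mul(Add(Function('o')(4, 4), Mul(-141, -234)), Pow(-102137, -1))) = Add(Mul(-456619, Pow(Add(-192, Mul(12, 591)), -1)), Mul(Add(Mul(Rational(1, 2), Pow(4, -1), Add(4, 4)), Mul(-141, -234)), Pow(-102137, -1))) = Add(Mul(-456619, Pow(Add(-192, 7092), -1)), Mul(Add(Mul(Rational(1, 2), Rational(1, 4), 8), 32994), Rational(-1, 102137))) = Add(Mul(-456619, Pow(6900, -1)), Mul(Add(1, 32994), Rational(-1, 102137))) = Add(Mul(-456619, Rational(1, 6900)), Mul(32995, Rational(-1, 102137))) = Add(Rational(-19853, 300), Rational(-32995, 102137)) = Rational(-2037624361, 30641100)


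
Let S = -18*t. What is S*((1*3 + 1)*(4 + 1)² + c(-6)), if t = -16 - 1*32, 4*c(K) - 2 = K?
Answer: 85536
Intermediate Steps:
c(K) = ½ + K/4
t = -48 (t = -16 - 32 = -48)
S = 864 (S = -18*(-48) = 864)
S*((1*3 + 1)*(4 + 1)² + c(-6)) = 864*((1*3 + 1)*(4 + 1)² + (½ + (¼)*(-6))) = 864*((3 + 1)*5² + (½ - 3/2)) = 864*(4*25 - 1) = 864*(100 - 1) = 864*99 = 85536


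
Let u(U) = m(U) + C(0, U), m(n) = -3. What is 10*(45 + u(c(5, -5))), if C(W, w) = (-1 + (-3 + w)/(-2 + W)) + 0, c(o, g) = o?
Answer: 400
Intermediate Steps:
C(W, w) = -1 + (-3 + w)/(-2 + W) (C(W, w) = (-1 + (-3 + w)/(-2 + W)) + 0 = -1 + (-3 + w)/(-2 + W))
u(U) = -5/2 - U/2 (u(U) = -3 + (-1 + U - 1*0)/(-2 + 0) = -3 + (-1 + U + 0)/(-2) = -3 - (-1 + U)/2 = -3 + (½ - U/2) = -5/2 - U/2)
10*(45 + u(c(5, -5))) = 10*(45 + (-5/2 - ½*5)) = 10*(45 + (-5/2 - 5/2)) = 10*(45 - 5) = 10*40 = 400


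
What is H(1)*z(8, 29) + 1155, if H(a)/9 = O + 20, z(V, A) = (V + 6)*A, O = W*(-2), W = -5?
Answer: 110775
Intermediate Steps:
O = 10 (O = -5*(-2) = 10)
z(V, A) = A*(6 + V) (z(V, A) = (6 + V)*A = A*(6 + V))
H(a) = 270 (H(a) = 9*(10 + 20) = 9*30 = 270)
H(1)*z(8, 29) + 1155 = 270*(29*(6 + 8)) + 1155 = 270*(29*14) + 1155 = 270*406 + 1155 = 109620 + 1155 = 110775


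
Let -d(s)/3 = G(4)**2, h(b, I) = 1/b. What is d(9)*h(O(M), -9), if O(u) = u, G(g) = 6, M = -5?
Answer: 108/5 ≈ 21.600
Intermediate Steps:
d(s) = -108 (d(s) = -3*6**2 = -3*36 = -108)
d(9)*h(O(M), -9) = -108/(-5) = -108*(-1/5) = 108/5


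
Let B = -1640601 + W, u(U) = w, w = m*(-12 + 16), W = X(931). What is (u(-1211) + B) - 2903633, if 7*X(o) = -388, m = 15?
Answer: -31809606/7 ≈ -4.5442e+6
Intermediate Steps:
X(o) = -388/7 (X(o) = (⅐)*(-388) = -388/7)
W = -388/7 ≈ -55.429
w = 60 (w = 15*(-12 + 16) = 15*4 = 60)
u(U) = 60
B = -11484595/7 (B = -1640601 - 388/7 = -11484595/7 ≈ -1.6407e+6)
(u(-1211) + B) - 2903633 = (60 - 11484595/7) - 2903633 = -11484175/7 - 2903633 = -31809606/7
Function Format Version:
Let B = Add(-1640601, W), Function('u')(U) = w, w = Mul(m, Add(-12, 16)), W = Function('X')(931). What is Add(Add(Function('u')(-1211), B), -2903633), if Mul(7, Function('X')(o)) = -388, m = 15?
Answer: Rational(-31809606, 7) ≈ -4.5442e+6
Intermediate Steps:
Function('X')(o) = Rational(-388, 7) (Function('X')(o) = Mul(Rational(1, 7), -388) = Rational(-388, 7))
W = Rational(-388, 7) ≈ -55.429
w = 60 (w = Mul(15, Add(-12, 16)) = Mul(15, 4) = 60)
Function('u')(U) = 60
B = Rational(-11484595, 7) (B = Add(-1640601, Rational(-388, 7)) = Rational(-11484595, 7) ≈ -1.6407e+6)
Add(Add(Function('u')(-1211), B), -2903633) = Add(Add(60, Rational(-11484595, 7)), -2903633) = Add(Rational(-11484175, 7), -2903633) = Rational(-31809606, 7)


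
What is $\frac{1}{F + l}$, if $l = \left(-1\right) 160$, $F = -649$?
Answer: $- \frac{1}{809} \approx -0.0012361$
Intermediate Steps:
$l = -160$
$\frac{1}{F + l} = \frac{1}{-649 - 160} = \frac{1}{-809} = - \frac{1}{809}$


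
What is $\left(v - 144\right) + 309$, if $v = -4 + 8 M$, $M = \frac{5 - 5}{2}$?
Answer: $161$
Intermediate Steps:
$M = 0$ ($M = \left(5 - 5\right) \frac{1}{2} = 0 \cdot \frac{1}{2} = 0$)
$v = -4$ ($v = -4 + 8 \cdot 0 = -4 + 0 = -4$)
$\left(v - 144\right) + 309 = \left(-4 - 144\right) + 309 = -148 + 309 = 161$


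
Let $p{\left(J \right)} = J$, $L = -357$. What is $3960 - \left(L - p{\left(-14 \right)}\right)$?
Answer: $4303$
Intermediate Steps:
$3960 - \left(L - p{\left(-14 \right)}\right) = 3960 - \left(-357 - -14\right) = 3960 - \left(-357 + 14\right) = 3960 - -343 = 3960 + 343 = 4303$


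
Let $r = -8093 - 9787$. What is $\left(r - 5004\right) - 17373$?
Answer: $-40257$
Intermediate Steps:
$r = -17880$ ($r = -8093 - 9787 = -17880$)
$\left(r - 5004\right) - 17373 = \left(-17880 - 5004\right) - 17373 = -22884 - 17373 = -40257$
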